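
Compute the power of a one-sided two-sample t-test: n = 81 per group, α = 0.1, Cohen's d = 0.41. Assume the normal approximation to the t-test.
Power ≈ 0.91

Power calculation (two-sample t-test, normal approximation):
z_β = d · √(n/2) - z_α
z_β = 0.41 · √(81/2) - 1.282
z_β = 0.41 · 6.364 - 1.282
z_β = 1.328

Power = Φ(z_β) = Φ(1.328) ≈ 0.908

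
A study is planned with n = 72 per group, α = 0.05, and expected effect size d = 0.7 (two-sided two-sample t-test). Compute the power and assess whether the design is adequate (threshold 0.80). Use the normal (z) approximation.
Power ≈ 0.99; the study is adequately powered (power ≥ 0.80)

Power calculation (two-sample t-test, normal approximation):
z_β = d · √(n/2) - z_{α/2}
z_β = 0.7 · √(72/2) - 1.960
z_β = 0.7 · 6.000 - 1.960
z_β = 2.240

Power = Φ(z_β) = Φ(2.240) ≈ 0.987

Effect size d = 0.7 is medium by Cohen's convention (0.2/0.5/0.8).

Threshold: power ≥ 0.80 is conventionally adequate.
Power ≈ 0.99 → the study is adequately powered (power ≥ 0.80).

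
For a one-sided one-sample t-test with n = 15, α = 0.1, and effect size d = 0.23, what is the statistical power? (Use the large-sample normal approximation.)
Power ≈ 0.35

Power calculation (one-sample t-test, normal approximation):
z_β = d · √n - z_α
z_β = 0.23 · √15 - 1.282
z_β = 0.23 · 3.873 - 1.282
z_β = -0.391

Power = Φ(z_β) = Φ(-0.391) ≈ 0.348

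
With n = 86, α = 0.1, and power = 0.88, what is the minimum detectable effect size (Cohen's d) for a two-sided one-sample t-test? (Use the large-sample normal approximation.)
d ≈ 0.30

Minimum detectable effect (one-sample t-test, normal approximation):
d = (z_{α/2} + z_β) / √n
d = (1.645 + 1.175) / √86
d = 2.820 / 9.274
d ≈ 0.30

By Cohen's convention (0.2 small / 0.5 medium / 0.8 large): small effect.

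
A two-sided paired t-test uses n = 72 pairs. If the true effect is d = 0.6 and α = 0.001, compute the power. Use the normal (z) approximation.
Power ≈ 0.96

Power calculation (paired t-test, normal approximation):
z_β = d · √n - z_{α/2}
z_β = 0.6 · √72 - 3.291
z_β = 0.6 · 8.485 - 3.291
z_β = 1.801

Power = Φ(z_β) = Φ(1.801) ≈ 0.964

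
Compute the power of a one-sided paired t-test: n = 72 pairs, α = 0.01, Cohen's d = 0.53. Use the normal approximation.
Power ≈ 0.99

Power calculation (paired t-test, normal approximation):
z_β = d · √n - z_α
z_β = 0.53 · √72 - 2.326
z_β = 0.53 · 8.485 - 2.326
z_β = 2.171

Power = Φ(z_β) = Φ(2.171) ≈ 0.985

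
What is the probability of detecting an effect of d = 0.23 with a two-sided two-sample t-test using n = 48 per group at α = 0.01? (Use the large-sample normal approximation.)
Power ≈ 0.07

Power calculation (two-sample t-test, normal approximation):
z_β = d · √(n/2) - z_{α/2}
z_β = 0.23 · √(48/2) - 2.576
z_β = 0.23 · 4.899 - 2.576
z_β = -1.449

Power = Φ(z_β) = Φ(-1.449) ≈ 0.074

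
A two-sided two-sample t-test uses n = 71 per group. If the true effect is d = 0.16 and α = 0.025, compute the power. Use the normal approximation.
Power ≈ 0.10

Power calculation (two-sample t-test, normal approximation):
z_β = d · √(n/2) - z_{α/2}
z_β = 0.16 · √(71/2) - 2.241
z_β = 0.16 · 5.958 - 2.241
z_β = -1.288

Power = Φ(z_β) = Φ(-1.288) ≈ 0.099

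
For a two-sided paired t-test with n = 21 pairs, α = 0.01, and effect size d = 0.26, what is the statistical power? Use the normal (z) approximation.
Power ≈ 0.08

Power calculation (paired t-test, normal approximation):
z_β = d · √n - z_{α/2}
z_β = 0.26 · √21 - 2.576
z_β = 0.26 · 4.583 - 2.576
z_β = -1.384

Power = Φ(z_β) = Φ(-1.384) ≈ 0.083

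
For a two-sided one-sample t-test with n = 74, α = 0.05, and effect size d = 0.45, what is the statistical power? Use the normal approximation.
Power ≈ 0.97

Power calculation (one-sample t-test, normal approximation):
z_β = d · √n - z_{α/2}
z_β = 0.45 · √74 - 1.960
z_β = 0.45 · 8.602 - 1.960
z_β = 1.911

Power = Φ(z_β) = Φ(1.911) ≈ 0.972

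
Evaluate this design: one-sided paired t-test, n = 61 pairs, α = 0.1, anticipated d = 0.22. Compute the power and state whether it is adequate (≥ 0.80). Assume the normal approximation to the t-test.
Power ≈ 0.67; the study is underpowered (power < 0.80)

Power calculation (paired t-test, normal approximation):
z_β = d · √n - z_α
z_β = 0.22 · √61 - 1.282
z_β = 0.22 · 7.810 - 1.282
z_β = 0.437

Power = Φ(z_β) = Φ(0.437) ≈ 0.669

Effect size d = 0.22 is small by Cohen's convention (0.2/0.5/0.8).

Threshold: power ≥ 0.80 is conventionally adequate.
Power ≈ 0.67 → the study is underpowered (power < 0.80).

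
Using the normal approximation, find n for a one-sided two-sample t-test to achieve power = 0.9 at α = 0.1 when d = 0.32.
n = 129 per group

Sample size formula (two-sample t-test, normal approximation):
n = 2 · ((z_α + z_β) / d)²

z_α = 1.282 (for α = 0.1, one-sided)
z_β = 1.282 (for power = 0.9)
d = 0.32

n = 2 · ((1.282 + 1.282) / 0.32)²
n = 2 · (8.013)²
n ≈ 128.42
Round up to the next whole number: n = 129 per group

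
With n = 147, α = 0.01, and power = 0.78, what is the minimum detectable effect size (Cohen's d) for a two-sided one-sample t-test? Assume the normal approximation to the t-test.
d ≈ 0.28

Minimum detectable effect (one-sample t-test, normal approximation):
d = (z_{α/2} + z_β) / √n
d = (2.576 + 0.772) / √147
d = 3.348 / 12.124
d ≈ 0.28

By Cohen's convention (0.2 small / 0.5 medium / 0.8 large): small effect.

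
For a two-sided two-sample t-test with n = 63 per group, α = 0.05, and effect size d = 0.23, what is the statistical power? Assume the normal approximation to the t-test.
Power ≈ 0.25

Power calculation (two-sample t-test, normal approximation):
z_β = d · √(n/2) - z_{α/2}
z_β = 0.23 · √(63/2) - 1.960
z_β = 0.23 · 5.612 - 1.960
z_β = -0.669

Power = Φ(z_β) = Φ(-0.669) ≈ 0.252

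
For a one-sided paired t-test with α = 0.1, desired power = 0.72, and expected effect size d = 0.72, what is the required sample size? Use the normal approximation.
n = 7 pairs

Sample size formula (paired t-test, normal approximation):
n = ((z_α + z_β) / d)²

z_α = 1.282 (for α = 0.1, one-sided)
z_β = 0.583 (for power = 0.72)
d = 0.72

n = ((1.282 + 0.583) / 0.72)²
n = (2.590)²
n ≈ 6.71
Round up to the next whole number: n = 7 pairs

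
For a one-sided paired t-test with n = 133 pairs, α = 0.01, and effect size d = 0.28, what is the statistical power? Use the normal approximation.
Power ≈ 0.82

Power calculation (paired t-test, normal approximation):
z_β = d · √n - z_α
z_β = 0.28 · √133 - 2.326
z_β = 0.28 · 11.533 - 2.326
z_β = 0.903

Power = Φ(z_β) = Φ(0.903) ≈ 0.817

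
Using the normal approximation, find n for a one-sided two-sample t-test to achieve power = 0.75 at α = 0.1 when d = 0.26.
n = 114 per group

Sample size formula (two-sample t-test, normal approximation):
n = 2 · ((z_α + z_β) / d)²

z_α = 1.282 (for α = 0.1, one-sided)
z_β = 0.674 (for power = 0.75)
d = 0.26

n = 2 · ((1.282 + 0.674) / 0.26)²
n = 2 · (7.523)²
n ≈ 113.19
Round up to the next whole number: n = 114 per group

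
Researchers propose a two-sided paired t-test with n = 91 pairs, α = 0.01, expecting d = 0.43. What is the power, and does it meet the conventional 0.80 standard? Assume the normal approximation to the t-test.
Power ≈ 0.94; the study is adequately powered (power ≥ 0.80)

Power calculation (paired t-test, normal approximation):
z_β = d · √n - z_{α/2}
z_β = 0.43 · √91 - 2.576
z_β = 0.43 · 9.539 - 2.576
z_β = 1.526

Power = Φ(z_β) = Φ(1.526) ≈ 0.937

Effect size d = 0.43 is small by Cohen's convention (0.2/0.5/0.8).

Threshold: power ≥ 0.80 is conventionally adequate.
Power ≈ 0.94 → the study is adequately powered (power ≥ 0.80).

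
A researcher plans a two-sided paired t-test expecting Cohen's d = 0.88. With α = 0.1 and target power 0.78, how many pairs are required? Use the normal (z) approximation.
n = 8 pairs

Sample size formula (paired t-test, normal approximation):
n = ((z_{α/2} + z_β) / d)²

z_{α/2} = 1.645 (for α = 0.1, two-sided)
z_β = 0.772 (for power = 0.78)
d = 0.88

n = ((1.645 + 0.772) / 0.88)²
n = (2.747)²
n ≈ 7.55
Round up to the next whole number: n = 8 pairs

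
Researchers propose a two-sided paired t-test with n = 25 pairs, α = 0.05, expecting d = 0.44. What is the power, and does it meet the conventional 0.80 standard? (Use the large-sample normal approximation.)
Power ≈ 0.59; the study is underpowered (power < 0.80)

Power calculation (paired t-test, normal approximation):
z_β = d · √n - z_{α/2}
z_β = 0.44 · √25 - 1.960
z_β = 0.44 · 5.000 - 1.960
z_β = 0.240

Power = Φ(z_β) = Φ(0.240) ≈ 0.595

Effect size d = 0.44 is small by Cohen's convention (0.2/0.5/0.8).

Threshold: power ≥ 0.80 is conventionally adequate.
Power ≈ 0.59 → the study is underpowered (power < 0.80).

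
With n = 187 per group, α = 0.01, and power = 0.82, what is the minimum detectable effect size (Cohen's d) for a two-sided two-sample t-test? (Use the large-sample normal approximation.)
d ≈ 0.36

Minimum detectable effect (two-sample t-test, normal approximation):
d = (z_{α/2} + z_β) / √(n/2)
d = (2.576 + 0.915) / √(187/2)
d = 3.491 / 9.670
d ≈ 0.36

By Cohen's convention (0.2 small / 0.5 medium / 0.8 large): small effect.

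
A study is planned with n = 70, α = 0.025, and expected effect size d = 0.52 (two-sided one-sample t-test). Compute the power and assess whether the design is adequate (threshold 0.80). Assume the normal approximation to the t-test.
Power ≈ 0.98; the study is adequately powered (power ≥ 0.80)

Power calculation (one-sample t-test, normal approximation):
z_β = d · √n - z_{α/2}
z_β = 0.52 · √70 - 2.241
z_β = 0.52 · 8.367 - 2.241
z_β = 2.109

Power = Φ(z_β) = Φ(2.109) ≈ 0.983

Effect size d = 0.52 is medium by Cohen's convention (0.2/0.5/0.8).

Threshold: power ≥ 0.80 is conventionally adequate.
Power ≈ 0.98 → the study is adequately powered (power ≥ 0.80).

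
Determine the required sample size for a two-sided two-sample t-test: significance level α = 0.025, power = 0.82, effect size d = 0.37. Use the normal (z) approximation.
n = 146 per group

Sample size formula (two-sample t-test, normal approximation):
n = 2 · ((z_{α/2} + z_β) / d)²

z_{α/2} = 2.241 (for α = 0.025, two-sided)
z_β = 0.915 (for power = 0.82)
d = 0.37

n = 2 · ((2.241 + 0.915) / 0.37)²
n = 2 · (8.530)²
n ≈ 145.52
Round up to the next whole number: n = 146 per group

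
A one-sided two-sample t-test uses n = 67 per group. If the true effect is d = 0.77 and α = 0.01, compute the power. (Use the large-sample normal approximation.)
Power ≈ 0.98

Power calculation (two-sample t-test, normal approximation):
z_β = d · √(n/2) - z_α
z_β = 0.77 · √(67/2) - 2.326
z_β = 0.77 · 5.788 - 2.326
z_β = 2.130

Power = Φ(z_β) = Φ(2.130) ≈ 0.983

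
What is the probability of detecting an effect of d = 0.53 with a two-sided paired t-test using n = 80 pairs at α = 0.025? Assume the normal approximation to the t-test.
Power ≈ 0.99

Power calculation (paired t-test, normal approximation):
z_β = d · √n - z_{α/2}
z_β = 0.53 · √80 - 2.241
z_β = 0.53 · 8.944 - 2.241
z_β = 2.499

Power = Φ(z_β) = Φ(2.499) ≈ 0.994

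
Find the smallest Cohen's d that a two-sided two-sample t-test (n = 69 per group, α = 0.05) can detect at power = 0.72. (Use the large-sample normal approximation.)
d ≈ 0.43

Minimum detectable effect (two-sample t-test, normal approximation):
d = (z_{α/2} + z_β) / √(n/2)
d = (1.960 + 0.583) / √(69/2)
d = 2.543 / 5.874
d ≈ 0.43

By Cohen's convention (0.2 small / 0.5 medium / 0.8 large): small effect.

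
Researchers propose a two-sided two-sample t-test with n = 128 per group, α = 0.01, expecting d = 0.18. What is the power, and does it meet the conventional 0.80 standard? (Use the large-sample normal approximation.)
Power ≈ 0.13; the study is underpowered (power < 0.80)

Power calculation (two-sample t-test, normal approximation):
z_β = d · √(n/2) - z_{α/2}
z_β = 0.18 · √(128/2) - 2.576
z_β = 0.18 · 8.000 - 2.576
z_β = -1.136

Power = Φ(z_β) = Φ(-1.136) ≈ 0.128

Effect size d = 0.18 is very small by Cohen's convention (0.2/0.5/0.8).

Threshold: power ≥ 0.80 is conventionally adequate.
Power ≈ 0.13 → the study is underpowered (power < 0.80).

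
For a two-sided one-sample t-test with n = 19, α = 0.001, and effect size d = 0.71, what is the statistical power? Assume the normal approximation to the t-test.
Power ≈ 0.42

Power calculation (one-sample t-test, normal approximation):
z_β = d · √n - z_{α/2}
z_β = 0.71 · √19 - 3.291
z_β = 0.71 · 4.359 - 3.291
z_β = -0.196

Power = Φ(z_β) = Φ(-0.196) ≈ 0.422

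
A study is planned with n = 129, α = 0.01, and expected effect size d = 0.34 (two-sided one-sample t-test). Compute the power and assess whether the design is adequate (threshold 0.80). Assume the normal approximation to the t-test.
Power ≈ 0.90; the study is adequately powered (power ≥ 0.80)

Power calculation (one-sample t-test, normal approximation):
z_β = d · √n - z_{α/2}
z_β = 0.34 · √129 - 2.576
z_β = 0.34 · 11.358 - 2.576
z_β = 1.286

Power = Φ(z_β) = Φ(1.286) ≈ 0.901

Effect size d = 0.34 is small by Cohen's convention (0.2/0.5/0.8).

Threshold: power ≥ 0.80 is conventionally adequate.
Power ≈ 0.90 → the study is adequately powered (power ≥ 0.80).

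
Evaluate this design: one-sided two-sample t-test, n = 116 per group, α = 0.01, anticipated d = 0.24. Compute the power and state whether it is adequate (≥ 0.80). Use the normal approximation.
Power ≈ 0.31; the study is underpowered (power < 0.80)

Power calculation (two-sample t-test, normal approximation):
z_β = d · √(n/2) - z_α
z_β = 0.24 · √(116/2) - 2.326
z_β = 0.24 · 7.616 - 2.326
z_β = -0.499

Power = Φ(z_β) = Φ(-0.499) ≈ 0.309

Effect size d = 0.24 is small by Cohen's convention (0.2/0.5/0.8).

Threshold: power ≥ 0.80 is conventionally adequate.
Power ≈ 0.31 → the study is underpowered (power < 0.80).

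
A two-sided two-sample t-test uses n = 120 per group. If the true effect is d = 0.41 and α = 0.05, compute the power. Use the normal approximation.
Power ≈ 0.89

Power calculation (two-sample t-test, normal approximation):
z_β = d · √(n/2) - z_{α/2}
z_β = 0.41 · √(120/2) - 1.960
z_β = 0.41 · 7.746 - 1.960
z_β = 1.216

Power = Φ(z_β) = Φ(1.216) ≈ 0.888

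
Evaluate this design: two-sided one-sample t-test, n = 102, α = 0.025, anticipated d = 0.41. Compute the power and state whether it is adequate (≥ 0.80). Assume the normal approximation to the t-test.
Power ≈ 0.97; the study is adequately powered (power ≥ 0.80)

Power calculation (one-sample t-test, normal approximation):
z_β = d · √n - z_{α/2}
z_β = 0.41 · √102 - 2.241
z_β = 0.41 · 10.100 - 2.241
z_β = 1.899

Power = Φ(z_β) = Φ(1.899) ≈ 0.971

Effect size d = 0.41 is small by Cohen's convention (0.2/0.5/0.8).

Threshold: power ≥ 0.80 is conventionally adequate.
Power ≈ 0.97 → the study is adequately powered (power ≥ 0.80).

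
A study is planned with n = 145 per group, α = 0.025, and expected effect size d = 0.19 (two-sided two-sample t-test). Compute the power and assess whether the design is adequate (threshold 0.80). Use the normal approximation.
Power ≈ 0.27; the study is underpowered (power < 0.80)

Power calculation (two-sample t-test, normal approximation):
z_β = d · √(n/2) - z_{α/2}
z_β = 0.19 · √(145/2) - 2.241
z_β = 0.19 · 8.515 - 2.241
z_β = -0.624

Power = Φ(z_β) = Φ(-0.624) ≈ 0.266

Effect size d = 0.19 is very small by Cohen's convention (0.2/0.5/0.8).

Threshold: power ≥ 0.80 is conventionally adequate.
Power ≈ 0.27 → the study is underpowered (power < 0.80).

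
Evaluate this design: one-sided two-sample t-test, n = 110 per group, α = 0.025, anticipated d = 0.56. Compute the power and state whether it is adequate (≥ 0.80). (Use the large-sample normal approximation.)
Power ≈ 0.99; the study is adequately powered (power ≥ 0.80)

Power calculation (two-sample t-test, normal approximation):
z_β = d · √(n/2) - z_α
z_β = 0.56 · √(110/2) - 1.960
z_β = 0.56 · 7.416 - 1.960
z_β = 2.193

Power = Φ(z_β) = Φ(2.193) ≈ 0.986

Effect size d = 0.56 is medium by Cohen's convention (0.2/0.5/0.8).

Threshold: power ≥ 0.80 is conventionally adequate.
Power ≈ 0.99 → the study is adequately powered (power ≥ 0.80).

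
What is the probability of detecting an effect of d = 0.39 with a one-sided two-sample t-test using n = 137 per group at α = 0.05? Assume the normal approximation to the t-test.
Power ≈ 0.94

Power calculation (two-sample t-test, normal approximation):
z_β = d · √(n/2) - z_α
z_β = 0.39 · √(137/2) - 1.645
z_β = 0.39 · 8.276 - 1.645
z_β = 1.583

Power = Φ(z_β) = Φ(1.583) ≈ 0.943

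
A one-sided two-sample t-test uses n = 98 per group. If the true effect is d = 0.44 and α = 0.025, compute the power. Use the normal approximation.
Power ≈ 0.87

Power calculation (two-sample t-test, normal approximation):
z_β = d · √(n/2) - z_α
z_β = 0.44 · √(98/2) - 1.960
z_β = 0.44 · 7.000 - 1.960
z_β = 1.120

Power = Φ(z_β) = Φ(1.120) ≈ 0.869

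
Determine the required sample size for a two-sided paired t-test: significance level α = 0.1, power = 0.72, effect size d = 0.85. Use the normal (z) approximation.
n = 7 pairs

Sample size formula (paired t-test, normal approximation):
n = ((z_{α/2} + z_β) / d)²

z_{α/2} = 1.645 (for α = 0.1, two-sided)
z_β = 0.583 (for power = 0.72)
d = 0.85

n = ((1.645 + 0.583) / 0.85)²
n = (2.621)²
n ≈ 6.87
Round up to the next whole number: n = 7 pairs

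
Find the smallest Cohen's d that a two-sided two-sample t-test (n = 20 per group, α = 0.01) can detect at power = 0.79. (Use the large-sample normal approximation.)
d ≈ 1.07

Minimum detectable effect (two-sample t-test, normal approximation):
d = (z_{α/2} + z_β) / √(n/2)
d = (2.576 + 0.806) / √(20/2)
d = 3.382 / 3.162
d ≈ 1.07

By Cohen's convention (0.2 small / 0.5 medium / 0.8 large): large effect.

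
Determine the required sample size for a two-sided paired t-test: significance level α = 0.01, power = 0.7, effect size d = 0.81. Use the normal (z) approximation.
n = 15 pairs

Sample size formula (paired t-test, normal approximation):
n = ((z_{α/2} + z_β) / d)²

z_{α/2} = 2.576 (for α = 0.01, two-sided)
z_β = 0.524 (for power = 0.7)
d = 0.81

n = ((2.576 + 0.524) / 0.81)²
n = (3.827)²
n ≈ 14.65
Round up to the next whole number: n = 15 pairs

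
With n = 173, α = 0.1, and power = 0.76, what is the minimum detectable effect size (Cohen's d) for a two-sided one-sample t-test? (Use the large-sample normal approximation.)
d ≈ 0.18

Minimum detectable effect (one-sample t-test, normal approximation):
d = (z_{α/2} + z_β) / √n
d = (1.645 + 0.706) / √173
d = 2.351 / 13.153
d ≈ 0.18

By Cohen's convention (0.2 small / 0.5 medium / 0.8 large): very small effect.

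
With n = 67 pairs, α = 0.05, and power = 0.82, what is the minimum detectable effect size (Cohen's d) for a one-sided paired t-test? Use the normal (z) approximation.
d ≈ 0.31

Minimum detectable effect (paired t-test, normal approximation):
d = (z_α + z_β) / √n
d = (1.645 + 0.915) / √67
d = 2.560 / 8.185
d ≈ 0.31

By Cohen's convention (0.2 small / 0.5 medium / 0.8 large): small effect.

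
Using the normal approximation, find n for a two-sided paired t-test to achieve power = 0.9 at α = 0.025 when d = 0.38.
n = 86 pairs

Sample size formula (paired t-test, normal approximation):
n = ((z_{α/2} + z_β) / d)²

z_{α/2} = 2.241 (for α = 0.025, two-sided)
z_β = 1.282 (for power = 0.9)
d = 0.38

n = ((2.241 + 1.282) / 0.38)²
n = (9.271)²
n ≈ 85.95
Round up to the next whole number: n = 86 pairs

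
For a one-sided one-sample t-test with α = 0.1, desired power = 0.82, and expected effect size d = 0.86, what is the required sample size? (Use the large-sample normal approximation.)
n = 7

Sample size formula (one-sample t-test, normal approximation):
n = ((z_α + z_β) / d)²

z_α = 1.282 (for α = 0.1, one-sided)
z_β = 0.915 (for power = 0.82)
d = 0.86

n = ((1.282 + 0.915) / 0.86)²
n = (2.555)²
n ≈ 6.53
Round up to the next whole number: n = 7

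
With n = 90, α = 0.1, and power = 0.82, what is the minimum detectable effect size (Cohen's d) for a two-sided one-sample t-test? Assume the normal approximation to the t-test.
d ≈ 0.27

Minimum detectable effect (one-sample t-test, normal approximation):
d = (z_{α/2} + z_β) / √n
d = (1.645 + 0.915) / √90
d = 2.560 / 9.487
d ≈ 0.27

By Cohen's convention (0.2 small / 0.5 medium / 0.8 large): small effect.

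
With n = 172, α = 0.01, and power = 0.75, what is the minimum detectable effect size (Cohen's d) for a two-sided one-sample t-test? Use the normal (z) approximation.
d ≈ 0.25

Minimum detectable effect (one-sample t-test, normal approximation):
d = (z_{α/2} + z_β) / √n
d = (2.576 + 0.674) / √172
d = 3.250 / 13.115
d ≈ 0.25

By Cohen's convention (0.2 small / 0.5 medium / 0.8 large): small effect.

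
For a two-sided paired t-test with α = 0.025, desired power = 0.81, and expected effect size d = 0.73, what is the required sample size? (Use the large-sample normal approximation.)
n = 19 pairs

Sample size formula (paired t-test, normal approximation):
n = ((z_{α/2} + z_β) / d)²

z_{α/2} = 2.241 (for α = 0.025, two-sided)
z_β = 0.878 (for power = 0.81)
d = 0.73

n = ((2.241 + 0.878) / 0.73)²
n = (4.273)²
n ≈ 18.26
Round up to the next whole number: n = 19 pairs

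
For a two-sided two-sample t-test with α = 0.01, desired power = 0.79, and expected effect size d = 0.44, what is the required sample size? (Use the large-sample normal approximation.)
n = 119 per group

Sample size formula (two-sample t-test, normal approximation):
n = 2 · ((z_{α/2} + z_β) / d)²

z_{α/2} = 2.576 (for α = 0.01, two-sided)
z_β = 0.806 (for power = 0.79)
d = 0.44

n = 2 · ((2.576 + 0.806) / 0.44)²
n = 2 · (7.686)²
n ≈ 118.15
Round up to the next whole number: n = 119 per group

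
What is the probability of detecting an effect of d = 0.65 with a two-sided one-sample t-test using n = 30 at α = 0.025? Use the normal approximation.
Power ≈ 0.91

Power calculation (one-sample t-test, normal approximation):
z_β = d · √n - z_{α/2}
z_β = 0.65 · √30 - 2.241
z_β = 0.65 · 5.477 - 2.241
z_β = 1.319

Power = Φ(z_β) = Φ(1.319) ≈ 0.906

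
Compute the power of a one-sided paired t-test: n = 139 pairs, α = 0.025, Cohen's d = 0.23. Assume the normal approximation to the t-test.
Power ≈ 0.77

Power calculation (paired t-test, normal approximation):
z_β = d · √n - z_α
z_β = 0.23 · √139 - 1.960
z_β = 0.23 · 11.790 - 1.960
z_β = 0.752

Power = Φ(z_β) = Φ(0.752) ≈ 0.774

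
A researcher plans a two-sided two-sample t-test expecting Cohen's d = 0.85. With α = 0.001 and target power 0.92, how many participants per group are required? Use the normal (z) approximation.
n = 62 per group

Sample size formula (two-sample t-test, normal approximation):
n = 2 · ((z_{α/2} + z_β) / d)²

z_{α/2} = 3.291 (for α = 0.001, two-sided)
z_β = 1.405 (for power = 0.92)
d = 0.85

n = 2 · ((3.291 + 1.405) / 0.85)²
n = 2 · (5.525)²
n ≈ 61.05
Round up to the next whole number: n = 62 per group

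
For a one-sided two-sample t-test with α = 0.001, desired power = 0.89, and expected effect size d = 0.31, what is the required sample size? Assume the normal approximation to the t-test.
n = 388 per group

Sample size formula (two-sample t-test, normal approximation):
n = 2 · ((z_α + z_β) / d)²

z_α = 3.090 (for α = 0.001, one-sided)
z_β = 1.227 (for power = 0.89)
d = 0.31

n = 2 · ((3.090 + 1.227) / 0.31)²
n = 2 · (13.926)²
n ≈ 387.87
Round up to the next whole number: n = 388 per group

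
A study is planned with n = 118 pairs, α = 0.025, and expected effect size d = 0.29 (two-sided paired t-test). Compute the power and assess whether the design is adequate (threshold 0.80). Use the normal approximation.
Power ≈ 0.82; the study is adequately powered (power ≥ 0.80)

Power calculation (paired t-test, normal approximation):
z_β = d · √n - z_{α/2}
z_β = 0.29 · √118 - 2.241
z_β = 0.29 · 10.863 - 2.241
z_β = 0.909

Power = Φ(z_β) = Φ(0.909) ≈ 0.818

Effect size d = 0.29 is small by Cohen's convention (0.2/0.5/0.8).

Threshold: power ≥ 0.80 is conventionally adequate.
Power ≈ 0.82 → the study is adequately powered (power ≥ 0.80).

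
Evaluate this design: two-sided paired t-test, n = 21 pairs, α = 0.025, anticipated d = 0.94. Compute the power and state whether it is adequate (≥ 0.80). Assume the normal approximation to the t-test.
Power ≈ 0.98; the study is adequately powered (power ≥ 0.80)

Power calculation (paired t-test, normal approximation):
z_β = d · √n - z_{α/2}
z_β = 0.94 · √21 - 2.241
z_β = 0.94 · 4.583 - 2.241
z_β = 2.066

Power = Φ(z_β) = Φ(2.066) ≈ 0.981

Effect size d = 0.94 is large by Cohen's convention (0.2/0.5/0.8).

Threshold: power ≥ 0.80 is conventionally adequate.
Power ≈ 0.98 → the study is adequately powered (power ≥ 0.80).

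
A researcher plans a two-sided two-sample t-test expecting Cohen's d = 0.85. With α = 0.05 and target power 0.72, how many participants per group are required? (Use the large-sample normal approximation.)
n = 18 per group

Sample size formula (two-sample t-test, normal approximation):
n = 2 · ((z_{α/2} + z_β) / d)²

z_{α/2} = 1.960 (for α = 0.05, two-sided)
z_β = 0.583 (for power = 0.72)
d = 0.85

n = 2 · ((1.960 + 0.583) / 0.85)²
n = 2 · (2.992)²
n ≈ 17.90
Round up to the next whole number: n = 18 per group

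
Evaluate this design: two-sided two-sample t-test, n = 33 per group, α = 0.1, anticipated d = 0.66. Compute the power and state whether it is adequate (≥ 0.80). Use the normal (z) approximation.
Power ≈ 0.85; the study is adequately powered (power ≥ 0.80)

Power calculation (two-sample t-test, normal approximation):
z_β = d · √(n/2) - z_{α/2}
z_β = 0.66 · √(33/2) - 1.645
z_β = 0.66 · 4.062 - 1.645
z_β = 1.036

Power = Φ(z_β) = Φ(1.036) ≈ 0.850

Effect size d = 0.66 is medium by Cohen's convention (0.2/0.5/0.8).

Threshold: power ≥ 0.80 is conventionally adequate.
Power ≈ 0.85 → the study is adequately powered (power ≥ 0.80).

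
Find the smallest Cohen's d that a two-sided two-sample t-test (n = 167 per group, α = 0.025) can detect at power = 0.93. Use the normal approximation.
d ≈ 0.41

Minimum detectable effect (two-sample t-test, normal approximation):
d = (z_{α/2} + z_β) / √(n/2)
d = (2.241 + 1.476) / √(167/2)
d = 3.717 / 9.138
d ≈ 0.41

By Cohen's convention (0.2 small / 0.5 medium / 0.8 large): small effect.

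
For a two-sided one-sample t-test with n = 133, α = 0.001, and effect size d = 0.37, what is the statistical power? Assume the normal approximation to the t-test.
Power ≈ 0.84

Power calculation (one-sample t-test, normal approximation):
z_β = d · √n - z_{α/2}
z_β = 0.37 · √133 - 3.291
z_β = 0.37 · 11.533 - 3.291
z_β = 0.977

Power = Φ(z_β) = Φ(0.977) ≈ 0.836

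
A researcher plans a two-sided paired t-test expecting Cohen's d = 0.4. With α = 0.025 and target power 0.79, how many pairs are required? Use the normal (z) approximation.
n = 59 pairs

Sample size formula (paired t-test, normal approximation):
n = ((z_{α/2} + z_β) / d)²

z_{α/2} = 2.241 (for α = 0.025, two-sided)
z_β = 0.806 (for power = 0.79)
d = 0.4

n = ((2.241 + 0.806) / 0.4)²
n = (7.618)²
n ≈ 58.03
Round up to the next whole number: n = 59 pairs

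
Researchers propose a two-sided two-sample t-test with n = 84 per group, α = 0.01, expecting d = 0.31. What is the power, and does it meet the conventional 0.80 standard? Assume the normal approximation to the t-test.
Power ≈ 0.29; the study is underpowered (power < 0.80)

Power calculation (two-sample t-test, normal approximation):
z_β = d · √(n/2) - z_{α/2}
z_β = 0.31 · √(84/2) - 2.576
z_β = 0.31 · 6.481 - 2.576
z_β = -0.567

Power = Φ(z_β) = Φ(-0.567) ≈ 0.285

Effect size d = 0.31 is small by Cohen's convention (0.2/0.5/0.8).

Threshold: power ≥ 0.80 is conventionally adequate.
Power ≈ 0.29 → the study is underpowered (power < 0.80).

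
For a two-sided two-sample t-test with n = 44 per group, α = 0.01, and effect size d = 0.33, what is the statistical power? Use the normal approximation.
Power ≈ 0.15

Power calculation (two-sample t-test, normal approximation):
z_β = d · √(n/2) - z_{α/2}
z_β = 0.33 · √(44/2) - 2.576
z_β = 0.33 · 4.690 - 2.576
z_β = -1.028

Power = Φ(z_β) = Φ(-1.028) ≈ 0.152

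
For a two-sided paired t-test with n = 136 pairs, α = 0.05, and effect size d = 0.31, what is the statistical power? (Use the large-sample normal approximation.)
Power ≈ 0.95

Power calculation (paired t-test, normal approximation):
z_β = d · √n - z_{α/2}
z_β = 0.31 · √136 - 1.960
z_β = 0.31 · 11.662 - 1.960
z_β = 1.655

Power = Φ(z_β) = Φ(1.655) ≈ 0.951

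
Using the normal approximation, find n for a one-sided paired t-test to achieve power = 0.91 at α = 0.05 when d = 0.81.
n = 14 pairs

Sample size formula (paired t-test, normal approximation):
n = ((z_α + z_β) / d)²

z_α = 1.645 (for α = 0.05, one-sided)
z_β = 1.341 (for power = 0.91)
d = 0.81

n = ((1.645 + 1.341) / 0.81)²
n = (3.686)²
n ≈ 13.59
Round up to the next whole number: n = 14 pairs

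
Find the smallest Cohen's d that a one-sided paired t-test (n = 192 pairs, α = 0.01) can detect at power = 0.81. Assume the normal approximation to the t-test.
d ≈ 0.23

Minimum detectable effect (paired t-test, normal approximation):
d = (z_α + z_β) / √n
d = (2.326 + 0.878) / √192
d = 3.204 / 13.856
d ≈ 0.23

By Cohen's convention (0.2 small / 0.5 medium / 0.8 large): small effect.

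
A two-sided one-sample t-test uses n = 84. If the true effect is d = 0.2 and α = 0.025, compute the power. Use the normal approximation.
Power ≈ 0.34

Power calculation (one-sample t-test, normal approximation):
z_β = d · √n - z_{α/2}
z_β = 0.2 · √84 - 2.241
z_β = 0.2 · 9.165 - 2.241
z_β = -0.408

Power = Φ(z_β) = Φ(-0.408) ≈ 0.342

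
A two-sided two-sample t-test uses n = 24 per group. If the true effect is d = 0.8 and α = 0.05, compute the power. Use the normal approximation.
Power ≈ 0.79

Power calculation (two-sample t-test, normal approximation):
z_β = d · √(n/2) - z_{α/2}
z_β = 0.8 · √(24/2) - 1.960
z_β = 0.8 · 3.464 - 1.960
z_β = 0.811

Power = Φ(z_β) = Φ(0.811) ≈ 0.791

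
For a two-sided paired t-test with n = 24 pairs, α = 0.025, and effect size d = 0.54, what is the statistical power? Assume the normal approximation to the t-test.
Power ≈ 0.66

Power calculation (paired t-test, normal approximation):
z_β = d · √n - z_{α/2}
z_β = 0.54 · √24 - 2.241
z_β = 0.54 · 4.899 - 2.241
z_β = 0.404

Power = Φ(z_β) = Φ(0.404) ≈ 0.657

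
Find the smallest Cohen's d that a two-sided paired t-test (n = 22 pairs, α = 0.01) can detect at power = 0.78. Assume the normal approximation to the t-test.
d ≈ 0.71

Minimum detectable effect (paired t-test, normal approximation):
d = (z_{α/2} + z_β) / √n
d = (2.576 + 0.772) / √22
d = 3.348 / 4.690
d ≈ 0.71

By Cohen's convention (0.2 small / 0.5 medium / 0.8 large): medium effect.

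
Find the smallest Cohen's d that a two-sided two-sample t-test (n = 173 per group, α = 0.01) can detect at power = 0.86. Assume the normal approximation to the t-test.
d ≈ 0.39

Minimum detectable effect (two-sample t-test, normal approximation):
d = (z_{α/2} + z_β) / √(n/2)
d = (2.576 + 1.080) / √(173/2)
d = 3.656 / 9.301
d ≈ 0.39

By Cohen's convention (0.2 small / 0.5 medium / 0.8 large): small effect.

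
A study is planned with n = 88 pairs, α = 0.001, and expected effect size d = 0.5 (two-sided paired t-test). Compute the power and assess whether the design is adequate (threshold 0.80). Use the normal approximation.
Power ≈ 0.92; the study is adequately powered (power ≥ 0.80)

Power calculation (paired t-test, normal approximation):
z_β = d · √n - z_{α/2}
z_β = 0.5 · √88 - 3.291
z_β = 0.5 · 9.381 - 3.291
z_β = 1.400

Power = Φ(z_β) = Φ(1.400) ≈ 0.919

Effect size d = 0.5 is medium by Cohen's convention (0.2/0.5/0.8).

Threshold: power ≥ 0.80 is conventionally adequate.
Power ≈ 0.92 → the study is adequately powered (power ≥ 0.80).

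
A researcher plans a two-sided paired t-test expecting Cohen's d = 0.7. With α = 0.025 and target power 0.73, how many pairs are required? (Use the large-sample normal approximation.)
n = 17 pairs

Sample size formula (paired t-test, normal approximation):
n = ((z_{α/2} + z_β) / d)²

z_{α/2} = 2.241 (for α = 0.025, two-sided)
z_β = 0.613 (for power = 0.73)
d = 0.7

n = ((2.241 + 0.613) / 0.7)²
n = (4.077)²
n ≈ 16.62
Round up to the next whole number: n = 17 pairs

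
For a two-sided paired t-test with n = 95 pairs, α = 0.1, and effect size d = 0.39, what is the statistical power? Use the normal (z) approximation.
Power ≈ 0.98

Power calculation (paired t-test, normal approximation):
z_β = d · √n - z_{α/2}
z_β = 0.39 · √95 - 1.645
z_β = 0.39 · 9.747 - 1.645
z_β = 2.156

Power = Φ(z_β) = Φ(2.156) ≈ 0.984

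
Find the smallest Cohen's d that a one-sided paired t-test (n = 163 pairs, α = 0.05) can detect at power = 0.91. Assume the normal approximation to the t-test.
d ≈ 0.23

Minimum detectable effect (paired t-test, normal approximation):
d = (z_α + z_β) / √n
d = (1.645 + 1.341) / √163
d = 2.986 / 12.767
d ≈ 0.23

By Cohen's convention (0.2 small / 0.5 medium / 0.8 large): small effect.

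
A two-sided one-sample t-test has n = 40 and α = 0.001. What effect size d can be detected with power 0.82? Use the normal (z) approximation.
d ≈ 0.67

Minimum detectable effect (one-sample t-test, normal approximation):
d = (z_{α/2} + z_β) / √n
d = (3.291 + 0.915) / √40
d = 4.206 / 6.325
d ≈ 0.67

By Cohen's convention (0.2 small / 0.5 medium / 0.8 large): medium effect.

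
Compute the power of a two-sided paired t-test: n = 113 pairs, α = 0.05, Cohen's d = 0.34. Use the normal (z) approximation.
Power ≈ 0.95

Power calculation (paired t-test, normal approximation):
z_β = d · √n - z_{α/2}
z_β = 0.34 · √113 - 1.960
z_β = 0.34 · 10.630 - 1.960
z_β = 1.654

Power = Φ(z_β) = Φ(1.654) ≈ 0.951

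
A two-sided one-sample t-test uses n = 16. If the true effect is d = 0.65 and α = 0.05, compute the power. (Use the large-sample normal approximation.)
Power ≈ 0.74

Power calculation (one-sample t-test, normal approximation):
z_β = d · √n - z_{α/2}
z_β = 0.65 · √16 - 1.960
z_β = 0.65 · 4.000 - 1.960
z_β = 0.640

Power = Φ(z_β) = Φ(0.640) ≈ 0.739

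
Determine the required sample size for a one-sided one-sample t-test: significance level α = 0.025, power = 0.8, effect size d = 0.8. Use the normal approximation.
n = 13

Sample size formula (one-sample t-test, normal approximation):
n = ((z_α + z_β) / d)²

z_α = 1.960 (for α = 0.025, one-sided)
z_β = 0.842 (for power = 0.8)
d = 0.8

n = ((1.960 + 0.842) / 0.8)²
n = (3.503)²
n ≈ 12.27
Round up to the next whole number: n = 13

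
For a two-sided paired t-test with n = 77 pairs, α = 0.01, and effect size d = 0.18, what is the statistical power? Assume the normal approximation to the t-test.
Power ≈ 0.16

Power calculation (paired t-test, normal approximation):
z_β = d · √n - z_{α/2}
z_β = 0.18 · √77 - 2.576
z_β = 0.18 · 8.775 - 2.576
z_β = -0.996

Power = Φ(z_β) = Φ(-0.996) ≈ 0.160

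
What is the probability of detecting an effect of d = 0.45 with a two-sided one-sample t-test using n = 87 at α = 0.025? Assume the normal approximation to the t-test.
Power ≈ 0.97

Power calculation (one-sample t-test, normal approximation):
z_β = d · √n - z_{α/2}
z_β = 0.45 · √87 - 2.241
z_β = 0.45 · 9.327 - 2.241
z_β = 1.956

Power = Φ(z_β) = Φ(1.956) ≈ 0.975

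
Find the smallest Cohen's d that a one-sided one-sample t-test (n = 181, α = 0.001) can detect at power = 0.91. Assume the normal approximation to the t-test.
d ≈ 0.33

Minimum detectable effect (one-sample t-test, normal approximation):
d = (z_α + z_β) / √n
d = (3.090 + 1.341) / √181
d = 4.431 / 13.454
d ≈ 0.33

By Cohen's convention (0.2 small / 0.5 medium / 0.8 large): small effect.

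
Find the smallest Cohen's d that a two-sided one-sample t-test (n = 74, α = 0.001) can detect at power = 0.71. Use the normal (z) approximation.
d ≈ 0.45

Minimum detectable effect (one-sample t-test, normal approximation):
d = (z_{α/2} + z_β) / √n
d = (3.291 + 0.553) / √74
d = 3.844 / 8.602
d ≈ 0.45

By Cohen's convention (0.2 small / 0.5 medium / 0.8 large): small effect.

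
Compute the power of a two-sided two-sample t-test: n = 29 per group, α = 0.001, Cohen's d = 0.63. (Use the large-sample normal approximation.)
Power ≈ 0.19

Power calculation (two-sample t-test, normal approximation):
z_β = d · √(n/2) - z_{α/2}
z_β = 0.63 · √(29/2) - 3.291
z_β = 0.63 · 3.808 - 3.291
z_β = -0.892

Power = Φ(z_β) = Φ(-0.892) ≈ 0.186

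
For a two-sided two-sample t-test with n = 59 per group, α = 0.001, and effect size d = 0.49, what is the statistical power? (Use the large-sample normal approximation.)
Power ≈ 0.26

Power calculation (two-sample t-test, normal approximation):
z_β = d · √(n/2) - z_{α/2}
z_β = 0.49 · √(59/2) - 3.291
z_β = 0.49 · 5.431 - 3.291
z_β = -0.629

Power = Φ(z_β) = Φ(-0.629) ≈ 0.265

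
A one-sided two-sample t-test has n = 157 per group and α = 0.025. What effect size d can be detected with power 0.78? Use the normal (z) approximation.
d ≈ 0.31

Minimum detectable effect (two-sample t-test, normal approximation):
d = (z_α + z_β) / √(n/2)
d = (1.960 + 0.772) / √(157/2)
d = 2.732 / 8.860
d ≈ 0.31

By Cohen's convention (0.2 small / 0.5 medium / 0.8 large): small effect.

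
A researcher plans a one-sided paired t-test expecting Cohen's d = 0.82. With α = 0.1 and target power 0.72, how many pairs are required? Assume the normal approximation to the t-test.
n = 6 pairs

Sample size formula (paired t-test, normal approximation):
n = ((z_α + z_β) / d)²

z_α = 1.282 (for α = 0.1, one-sided)
z_β = 0.583 (for power = 0.72)
d = 0.82

n = ((1.282 + 0.583) / 0.82)²
n = (2.274)²
n ≈ 5.17
Round up to the next whole number: n = 6 pairs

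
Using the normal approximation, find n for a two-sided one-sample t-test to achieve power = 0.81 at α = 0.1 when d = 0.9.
n = 8

Sample size formula (one-sample t-test, normal approximation):
n = ((z_{α/2} + z_β) / d)²

z_{α/2} = 1.645 (for α = 0.1, two-sided)
z_β = 0.878 (for power = 0.81)
d = 0.9

n = ((1.645 + 0.878) / 0.9)²
n = (2.803)²
n ≈ 7.86
Round up to the next whole number: n = 8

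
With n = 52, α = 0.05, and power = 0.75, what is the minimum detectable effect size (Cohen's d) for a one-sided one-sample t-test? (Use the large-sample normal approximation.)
d ≈ 0.32

Minimum detectable effect (one-sample t-test, normal approximation):
d = (z_α + z_β) / √n
d = (1.645 + 0.674) / √52
d = 2.319 / 7.211
d ≈ 0.32

By Cohen's convention (0.2 small / 0.5 medium / 0.8 large): small effect.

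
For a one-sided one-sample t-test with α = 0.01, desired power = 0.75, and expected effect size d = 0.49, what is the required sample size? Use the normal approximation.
n = 38

Sample size formula (one-sample t-test, normal approximation):
n = ((z_α + z_β) / d)²

z_α = 2.326 (for α = 0.01, one-sided)
z_β = 0.674 (for power = 0.75)
d = 0.49

n = ((2.326 + 0.674) / 0.49)²
n = (6.122)²
n ≈ 37.48
Round up to the next whole number: n = 38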